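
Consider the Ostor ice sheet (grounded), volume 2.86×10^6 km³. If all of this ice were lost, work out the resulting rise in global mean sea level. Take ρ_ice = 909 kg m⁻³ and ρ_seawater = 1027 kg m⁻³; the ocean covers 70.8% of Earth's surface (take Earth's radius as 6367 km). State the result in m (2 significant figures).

≈ 7.0 m

Ostor: 2.86×10^6 km³ × (909/1027) = 2.531×10^6 km³ of water.
Spread over 3.61×10^14 m² of ocean, Δh = 2.531×10^15 / 3.61×10^14 = 7.02 m.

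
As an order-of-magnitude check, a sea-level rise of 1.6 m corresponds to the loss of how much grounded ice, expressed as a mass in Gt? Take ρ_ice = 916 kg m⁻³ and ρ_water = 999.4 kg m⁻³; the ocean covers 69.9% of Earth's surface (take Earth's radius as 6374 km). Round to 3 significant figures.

Required water volume = Δh × A = 1.6 m × 3.57×10^14 m² = 5.710×10^14 m³.
ρ_w = 999.4 kg m⁻³, so the mass of water = 5.710×10^14 m³ × 999.4 kg m⁻³ = 5.707×10^17 kg = 5.71×10^5 Gt (and the same mass of ice, by conservation).

≈ 5.71×10^5 Gt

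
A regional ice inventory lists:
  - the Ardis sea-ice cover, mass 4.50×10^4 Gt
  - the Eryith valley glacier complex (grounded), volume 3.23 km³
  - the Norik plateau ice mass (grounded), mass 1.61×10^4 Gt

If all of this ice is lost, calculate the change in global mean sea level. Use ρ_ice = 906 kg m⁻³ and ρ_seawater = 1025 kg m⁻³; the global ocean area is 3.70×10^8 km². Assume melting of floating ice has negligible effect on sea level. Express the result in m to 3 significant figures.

≈ 0.0425 m

The Ardis sea-ice cover is floating and already displaces its own weight of water, so its melt adds essentially nothing to sea level.
Eryith: 3.23 km³ × (906/1025) = 2.855 km³ of water.
Norik: 1.61×10^4 Gt = 1.610×10^16 kg; dividing by ρ_w = 1025 kg m⁻³ gives 1.571×10^13 m³ of water.
Total added water ≈ 1.571×10^13 m³ over 3.70×10^14 m² → Δh = 0.0425 m.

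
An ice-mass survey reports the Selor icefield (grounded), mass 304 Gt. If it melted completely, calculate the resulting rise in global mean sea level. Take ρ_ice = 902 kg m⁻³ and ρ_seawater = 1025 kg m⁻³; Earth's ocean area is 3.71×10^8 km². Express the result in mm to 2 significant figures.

≈ 0.80 mm

Selor: 304 Gt = 3.040×10^14 kg; dividing by ρ_w = 1025 kg m⁻³ gives 2.966×10^11 m³ of water.
Spread over 3.71×10^14 m² of ocean, Δh = 2.966×10^11 / 3.71×10^14 = 7.99×10^-4 m = 0.80 mm.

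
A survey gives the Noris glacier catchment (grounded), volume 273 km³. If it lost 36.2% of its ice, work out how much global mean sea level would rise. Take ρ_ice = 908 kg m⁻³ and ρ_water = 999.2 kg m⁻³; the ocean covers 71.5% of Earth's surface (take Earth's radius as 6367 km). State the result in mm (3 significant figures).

≈ 0.247 mm

Noris: 0.362 × 273 km³ × (908/999.2) = 89.81 km³ of water.
Spread over 3.64×10^14 m² of ocean, Δh = 8.981×10^10 / 3.64×10^14 = 2.47×10^-4 m = 0.247 mm.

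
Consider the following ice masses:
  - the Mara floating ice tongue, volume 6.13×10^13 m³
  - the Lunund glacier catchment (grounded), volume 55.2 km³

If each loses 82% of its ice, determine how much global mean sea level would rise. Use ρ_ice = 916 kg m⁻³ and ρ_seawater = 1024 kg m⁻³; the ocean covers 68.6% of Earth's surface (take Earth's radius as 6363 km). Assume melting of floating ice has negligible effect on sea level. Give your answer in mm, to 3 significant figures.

The Mara floating ice tongue is floating and already displaces its own weight of water, so its melt adds essentially nothing to sea level.
Lunund: 0.82 × 55.2 km³ × (916/1024) = 40.49 km³ of water.
Total added water ≈ 4.049×10^10 m³ over 3.49×10^14 m² → Δh = 1.16×10^-4 m = 0.116 mm.

≈ 0.116 mm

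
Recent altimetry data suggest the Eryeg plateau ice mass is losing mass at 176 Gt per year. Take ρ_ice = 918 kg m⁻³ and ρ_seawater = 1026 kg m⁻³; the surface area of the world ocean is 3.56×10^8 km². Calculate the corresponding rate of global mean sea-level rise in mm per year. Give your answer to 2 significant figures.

ρ_w = 1026 kg m⁻³. Annual water volume added = 176 Gt / ρ_w = 1.760×10^14 kg / 1026 kg m⁻³ = 1.715×10^11 m³.
Δh per year = 1.715×10^11 / 3.56×10^14 = 4.82×10^-4 m = 0.48 mm.

≈ 0.48 mm/yr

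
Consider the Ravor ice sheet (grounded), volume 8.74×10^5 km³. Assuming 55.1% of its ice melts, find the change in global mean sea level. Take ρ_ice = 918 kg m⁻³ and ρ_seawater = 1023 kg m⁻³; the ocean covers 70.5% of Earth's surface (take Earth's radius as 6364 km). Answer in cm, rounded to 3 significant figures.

≈ 120 cm

Ravor: 0.551 × 8.74×10^5 km³ × (918/1023) = 4.321×10^5 km³ of water.
Spread over 3.59×10^14 m² of ocean, Δh = 4.321×10^14 / 3.59×10^14 = 1.20 m = 120 cm.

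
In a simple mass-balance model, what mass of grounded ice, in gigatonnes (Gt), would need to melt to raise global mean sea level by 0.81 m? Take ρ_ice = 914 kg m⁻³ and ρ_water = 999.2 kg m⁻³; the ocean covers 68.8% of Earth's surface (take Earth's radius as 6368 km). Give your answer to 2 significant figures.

Required water volume = Δh × A = 0.81 m × 3.51×10^14 m² = 2.840×10^14 m³.
ρ_w = 999.2 kg m⁻³, so the mass of water = 2.840×10^14 m³ × 999.2 kg m⁻³ = 2.838×10^17 kg = 2.8×10^5 Gt (and the same mass of ice, by conservation).

≈ 2.8×10^5 Gt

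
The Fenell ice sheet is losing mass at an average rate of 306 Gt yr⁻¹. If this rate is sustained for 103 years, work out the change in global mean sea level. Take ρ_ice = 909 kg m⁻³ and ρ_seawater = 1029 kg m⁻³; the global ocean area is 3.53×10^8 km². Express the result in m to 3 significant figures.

≈ 0.0868 m

Total mass lost = 306 Gt/yr × 103 yr = 3.152×10^4 Gt = 3.152×10^16 kg.
ρ_w = 1029 kg m⁻³, so water volume = 3.152×10^16 / 1029 = 3.063×10^13 m³.
Δh = 3.063×10^13 / 3.53×10^14 = 0.0868 m.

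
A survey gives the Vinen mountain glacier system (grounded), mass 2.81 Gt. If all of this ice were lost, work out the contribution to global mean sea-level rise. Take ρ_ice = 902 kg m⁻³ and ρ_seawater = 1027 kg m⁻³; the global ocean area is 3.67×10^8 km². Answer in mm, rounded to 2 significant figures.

≈ 7.5×10^-3 mm

Vinen: 2.81 Gt = 2.810×10^12 kg; dividing by ρ_w = 1027 kg m⁻³ gives 2.736×10^9 m³ of water.
Spread over 3.67×10^14 m² of ocean, Δh = 2.736×10^9 / 3.67×10^14 = 7.46×10^-6 m = 7.5×10^-3 mm.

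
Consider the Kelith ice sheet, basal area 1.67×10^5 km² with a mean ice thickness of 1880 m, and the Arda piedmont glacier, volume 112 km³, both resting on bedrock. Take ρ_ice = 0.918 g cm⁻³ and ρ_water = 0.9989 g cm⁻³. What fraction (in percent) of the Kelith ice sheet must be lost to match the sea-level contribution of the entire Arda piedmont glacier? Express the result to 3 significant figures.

≈ 0.0357 %

Equal sea-level rise means equal mass of meltwater, i.e. equal mass of ice lost.
Ice mass of Arda: 1.028×10^14 kg; ice mass of Kelith: 2.882×10^17 kg.
Fraction required = 1.028×10^14 / 2.882×10^17 = 3.57×10^-4 → 0.0357 %.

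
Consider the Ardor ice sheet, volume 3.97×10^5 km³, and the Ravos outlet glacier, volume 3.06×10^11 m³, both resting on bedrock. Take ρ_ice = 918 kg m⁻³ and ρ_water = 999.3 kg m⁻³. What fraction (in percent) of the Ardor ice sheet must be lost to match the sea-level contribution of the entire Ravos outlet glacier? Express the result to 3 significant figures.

Equal sea-level rise means equal mass of meltwater, i.e. equal mass of ice lost.
Ice mass of Ravos: 2.809×10^14 kg; ice mass of Ardor: 3.644×10^17 kg.
Fraction required = 2.809×10^14 / 3.644×10^17 = 7.71×10^-4 → 0.0771 %.

≈ 0.0771 %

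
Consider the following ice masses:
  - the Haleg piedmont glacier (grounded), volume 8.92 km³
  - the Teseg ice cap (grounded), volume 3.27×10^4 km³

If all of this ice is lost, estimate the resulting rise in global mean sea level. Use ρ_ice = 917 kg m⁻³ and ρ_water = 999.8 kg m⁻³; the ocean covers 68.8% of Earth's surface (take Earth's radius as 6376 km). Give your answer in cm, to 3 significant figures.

≈ 8.54 cm

Haleg: 8.92 km³ × (917/999.8) = 8.181 km³ of water.
Teseg: 3.27×10^4 km³ × (917/999.8) = 2.999×10^4 km³ of water.
Total added water ≈ 3.000×10^13 m³ over 3.51×10^14 m² → Δh = 0.0854 m = 8.54 cm.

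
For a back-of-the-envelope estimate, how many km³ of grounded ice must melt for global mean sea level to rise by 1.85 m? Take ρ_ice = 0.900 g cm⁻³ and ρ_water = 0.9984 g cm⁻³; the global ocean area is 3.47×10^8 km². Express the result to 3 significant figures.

Required water volume = Δh × A = 1.85 m × 3.47×10^14 m² = 6.420×10^14 m³ = 6.420×10^5 km³.
Ice volume = water volume × ρ_w/ρ_ice = 6.420×10^5 × 998.4/900 = 7.12×10^5 km³.

≈ 7.12×10^5 km³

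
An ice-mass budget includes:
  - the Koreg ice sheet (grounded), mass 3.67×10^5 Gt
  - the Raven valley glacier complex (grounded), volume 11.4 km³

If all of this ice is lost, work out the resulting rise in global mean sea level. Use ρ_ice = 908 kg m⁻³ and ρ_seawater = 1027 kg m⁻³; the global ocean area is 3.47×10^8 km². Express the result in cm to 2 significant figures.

Koreg: 3.67×10^5 Gt = 3.670×10^17 kg; dividing by ρ_w = 1027 kg m⁻³ gives 3.574×10^14 m³ of water.
Raven: 11.4 km³ × (908/1027) = 10.08 km³ of water.
Total added water ≈ 3.574×10^14 m³ over 3.47×10^14 m² → Δh = 1.03 m = 100 cm.

≈ 100 cm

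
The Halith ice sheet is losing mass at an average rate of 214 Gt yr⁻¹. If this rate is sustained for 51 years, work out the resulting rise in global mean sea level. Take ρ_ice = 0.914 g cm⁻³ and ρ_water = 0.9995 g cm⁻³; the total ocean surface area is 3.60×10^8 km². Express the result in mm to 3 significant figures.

≈ 30.3 mm

Total mass lost = 214 Gt/yr × 51 yr = 1.091×10^4 Gt = 1.091×10^16 kg.
ρ_w = 0.9995 g cm⁻³ = 999.5 kg m⁻³, so water volume = 1.091×10^16 / 999.5 = 1.092×10^13 m³.
Δh = 1.092×10^13 / 3.60×10^14 = 0.0303 m = 30.3 mm.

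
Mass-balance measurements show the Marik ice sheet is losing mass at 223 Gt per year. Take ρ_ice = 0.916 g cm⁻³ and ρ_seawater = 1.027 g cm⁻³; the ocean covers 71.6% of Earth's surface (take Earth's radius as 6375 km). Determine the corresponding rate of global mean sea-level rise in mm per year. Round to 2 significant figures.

≈ 0.59 mm/yr

ρ_w = 1.027 g cm⁻³ = 1027 kg m⁻³. Annual water volume added = 223 Gt / ρ_w = 2.230×10^14 kg / 1027 kg m⁻³ = 2.171×10^11 m³.
Δh per year = 2.171×10^11 / 3.66×10^14 = 5.94×10^-4 m = 0.59 mm.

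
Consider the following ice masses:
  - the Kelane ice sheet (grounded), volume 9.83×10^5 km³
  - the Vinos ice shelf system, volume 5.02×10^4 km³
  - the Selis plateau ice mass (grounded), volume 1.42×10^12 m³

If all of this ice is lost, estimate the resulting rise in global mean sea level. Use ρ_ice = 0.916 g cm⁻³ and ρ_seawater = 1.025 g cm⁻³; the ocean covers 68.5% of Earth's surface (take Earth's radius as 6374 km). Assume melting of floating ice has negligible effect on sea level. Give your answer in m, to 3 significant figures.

≈ 2.52 m

Kelane: 9.83×10^5 km³ × (916/1025) = 8.785×10^5 km³ of water.
The Vinos ice shelf system is floating and already displaces its own weight of water, so its melt adds essentially nothing to sea level.
Selis: 1.42×10^12 m³ × (916/1025) = 1.269×10^12 m³ of water.
Total added water ≈ 8.797×10^14 m³ over 3.50×10^14 m² → Δh = 2.52 m.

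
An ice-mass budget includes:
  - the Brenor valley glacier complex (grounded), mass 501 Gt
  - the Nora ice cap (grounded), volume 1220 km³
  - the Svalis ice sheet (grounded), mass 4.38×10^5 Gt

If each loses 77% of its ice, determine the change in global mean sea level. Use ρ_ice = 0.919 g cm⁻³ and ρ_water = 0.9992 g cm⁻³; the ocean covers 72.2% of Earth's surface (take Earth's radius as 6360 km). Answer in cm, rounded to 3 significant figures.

≈ 92.3 cm

Brenor: 0.77 × 501 Gt = 3.858×10^14 kg; dividing by ρ_w = 0.9992 g cm⁻³ = 999.2 kg m⁻³ gives 3.861×10^11 m³ of water.
Nora: 0.77 × 1220 km³ × (919/999.2) = 864.0 km³ of water.
Svalis: 0.77 × 4.38×10^5 Gt = 3.373×10^17 kg; dividing by ρ_w = 999.2 kg m⁻³ gives 3.375×10^14 m³ of water.
Total added water ≈ 3.388×10^14 m³ over 3.67×10^14 m² → Δh = 0.923 m = 92.3 cm.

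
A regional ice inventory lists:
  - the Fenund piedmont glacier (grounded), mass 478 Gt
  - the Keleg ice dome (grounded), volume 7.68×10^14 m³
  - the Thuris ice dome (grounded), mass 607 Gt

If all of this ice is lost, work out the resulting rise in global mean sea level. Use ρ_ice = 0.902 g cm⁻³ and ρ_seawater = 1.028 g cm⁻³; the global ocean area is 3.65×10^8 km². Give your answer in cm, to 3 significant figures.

Fenund: 478 Gt = 4.780×10^14 kg; dividing by ρ_w = 1.028 g cm⁻³ = 1028 kg m⁻³ gives 4.650×10^11 m³ of water.
Keleg: 7.68×10^14 m³ × (902/1028) = 6.739×10^14 m³ of water.
Thuris: 607 Gt = 6.070×10^14 kg; dividing by ρ_w = 1028 kg m⁻³ gives 5.905×10^11 m³ of water.
Total added water ≈ 6.749×10^14 m³ over 3.65×10^14 m² → Δh = 1.85 m = 185 cm.

≈ 185 cm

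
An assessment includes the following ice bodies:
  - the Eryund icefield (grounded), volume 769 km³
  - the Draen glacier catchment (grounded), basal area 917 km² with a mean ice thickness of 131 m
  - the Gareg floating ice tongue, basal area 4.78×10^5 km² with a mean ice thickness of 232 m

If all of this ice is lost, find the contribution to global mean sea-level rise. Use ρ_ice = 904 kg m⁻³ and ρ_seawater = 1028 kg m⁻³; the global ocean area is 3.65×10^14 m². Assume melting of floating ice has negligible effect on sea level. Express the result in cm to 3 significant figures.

≈ 0.214 cm

Eryund: 769 km³ × (904/1028) = 676.2 km³ of water.
Draen: ice volume = 917 km² × 131 m = 120.1 km³; 120.1 × (904/1028) = 105.6 km³ of water.
The Gareg floating ice tongue is floating and already displaces its own weight of water, so its melt adds essentially nothing to sea level.
Total added water ≈ 7.819×10^11 m³ over 3.65×10^14 m² → Δh = 2.14×10^-3 m = 0.214 cm.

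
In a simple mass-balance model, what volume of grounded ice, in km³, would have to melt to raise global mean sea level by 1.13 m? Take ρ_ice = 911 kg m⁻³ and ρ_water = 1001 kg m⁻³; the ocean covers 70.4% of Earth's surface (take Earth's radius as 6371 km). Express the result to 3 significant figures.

≈ 4.46×10^5 km³

Required water volume = Δh × A = 1.13 m × 3.59×10^14 m² = 4.058×10^14 m³ = 4.058×10^5 km³.
Ice volume = water volume × ρ_w/ρ_ice = 4.058×10^5 × 1001/911 = 4.46×10^5 km³.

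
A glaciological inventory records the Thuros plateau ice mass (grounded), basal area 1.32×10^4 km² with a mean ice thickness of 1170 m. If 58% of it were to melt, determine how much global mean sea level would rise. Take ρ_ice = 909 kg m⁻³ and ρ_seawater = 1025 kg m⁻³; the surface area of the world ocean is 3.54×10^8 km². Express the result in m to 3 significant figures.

Thuros: ice volume = 1.32×10^4 km² × 1170 m = 1.544×10^4 km³; 0.58 × 1.544×10^4 × (909/1025) = 7944 km³ of water.
Spread over 3.54×10^14 m² of ocean, Δh = 7.944×10^12 / 3.54×10^14 = 0.0224 m.

≈ 0.0224 m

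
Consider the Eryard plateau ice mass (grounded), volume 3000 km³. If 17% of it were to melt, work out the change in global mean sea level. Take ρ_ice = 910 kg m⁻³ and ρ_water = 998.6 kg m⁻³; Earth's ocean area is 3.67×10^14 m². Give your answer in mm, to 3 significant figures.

Eryard: 0.17 × 3000 km³ × (910/998.6) = 464.8 km³ of water.
Spread over 3.67×10^14 m² of ocean, Δh = 4.648×10^11 / 3.67×10^14 = 1.27×10^-3 m = 1.27 mm.

≈ 1.27 mm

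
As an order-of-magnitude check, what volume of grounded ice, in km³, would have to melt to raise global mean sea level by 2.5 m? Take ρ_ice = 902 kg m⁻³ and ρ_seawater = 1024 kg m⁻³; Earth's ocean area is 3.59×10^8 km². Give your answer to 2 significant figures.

Required water volume = Δh × A = 2.5 m × 3.59×10^14 m² = 8.975×10^14 m³ = 8.975×10^5 km³.
Ice volume = water volume × ρ_w/ρ_ice = 8.975×10^5 × 1024/902 = 1.0×10^6 km³.

≈ 1.0×10^6 km³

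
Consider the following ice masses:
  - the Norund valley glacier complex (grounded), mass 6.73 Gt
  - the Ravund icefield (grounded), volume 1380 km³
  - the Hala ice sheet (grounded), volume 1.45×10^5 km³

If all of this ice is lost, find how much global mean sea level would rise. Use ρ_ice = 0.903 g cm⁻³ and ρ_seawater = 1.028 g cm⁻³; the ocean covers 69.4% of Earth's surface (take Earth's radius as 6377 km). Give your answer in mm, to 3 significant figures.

Norund: 6.73 Gt = 6.730×10^12 kg; dividing by ρ_w = 1.028 g cm⁻³ = 1028 kg m⁻³ gives 6.547×10^9 m³ of water.
Ravund: 1380 km³ × (903/1028) = 1212 km³ of water.
Hala: 1.45×10^5 km³ × (903/1028) = 1.274×10^5 km³ of water.
Total added water ≈ 1.286×10^14 m³ over 3.55×10^14 m² → Δh = 0.363 m = 363 mm.

≈ 363 mm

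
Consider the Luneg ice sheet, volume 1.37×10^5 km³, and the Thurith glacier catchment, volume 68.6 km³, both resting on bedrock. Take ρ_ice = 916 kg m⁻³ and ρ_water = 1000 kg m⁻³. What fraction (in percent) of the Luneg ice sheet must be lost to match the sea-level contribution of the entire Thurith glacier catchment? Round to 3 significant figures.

Equal sea-level rise means equal mass of meltwater, i.e. equal mass of ice lost.
Ice mass of Thurith: 6.284×10^13 kg; ice mass of Luneg: 1.255×10^17 kg.
Fraction required = 6.284×10^13 / 1.255×10^17 = 5.01×10^-4 → 0.0501 %.

≈ 0.0501 %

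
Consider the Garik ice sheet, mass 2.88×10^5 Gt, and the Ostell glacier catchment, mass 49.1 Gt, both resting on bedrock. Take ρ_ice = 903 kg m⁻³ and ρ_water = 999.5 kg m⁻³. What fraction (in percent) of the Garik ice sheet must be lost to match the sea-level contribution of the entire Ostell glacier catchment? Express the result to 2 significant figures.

≈ 0.017 %

Equal sea-level rise means equal mass of meltwater, i.e. equal mass of ice lost.
Ice mass of Ostell: 4.910×10^13 kg; ice mass of Garik: 2.880×10^17 kg.
Fraction required = 4.910×10^13 / 2.880×10^17 = 1.70×10^-4 → 0.017 %.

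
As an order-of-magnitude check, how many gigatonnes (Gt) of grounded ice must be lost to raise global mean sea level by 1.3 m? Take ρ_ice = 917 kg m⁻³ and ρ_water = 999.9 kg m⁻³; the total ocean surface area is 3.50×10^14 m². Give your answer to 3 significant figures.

≈ 4.55×10^5 Gt

Required water volume = Δh × A = 1.3 m × 3.50×10^14 m² = 4.550×10^14 m³.
ρ_w = 999.9 kg m⁻³, so the mass of water = 4.550×10^14 m³ × 999.9 kg m⁻³ = 4.550×10^17 kg = 4.55×10^5 Gt (and the same mass of ice, by conservation).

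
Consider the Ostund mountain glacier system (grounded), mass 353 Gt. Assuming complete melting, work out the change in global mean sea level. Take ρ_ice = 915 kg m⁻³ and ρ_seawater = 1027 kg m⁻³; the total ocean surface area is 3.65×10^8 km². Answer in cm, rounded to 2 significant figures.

≈ 0.094 cm

Ostund: 353 Gt = 3.530×10^14 kg; dividing by ρ_w = 1027 kg m⁻³ gives 3.437×10^11 m³ of water.
Spread over 3.65×10^14 m² of ocean, Δh = 3.437×10^11 / 3.65×10^14 = 9.42×10^-4 m = 0.094 cm.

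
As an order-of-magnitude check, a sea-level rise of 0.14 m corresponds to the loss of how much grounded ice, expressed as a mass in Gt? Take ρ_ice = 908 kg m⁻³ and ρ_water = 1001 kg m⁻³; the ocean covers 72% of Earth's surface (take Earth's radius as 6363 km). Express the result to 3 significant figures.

Required water volume = Δh × A = 0.14 m × 3.66×10^14 m² = 5.129×10^13 m³.
ρ_w = 1001 kg m⁻³, so the mass of water = 5.129×10^13 m³ × 1001 kg m⁻³ = 5.134×10^16 kg = 5.13×10^4 Gt (and the same mass of ice, by conservation).

≈ 5.13×10^4 Gt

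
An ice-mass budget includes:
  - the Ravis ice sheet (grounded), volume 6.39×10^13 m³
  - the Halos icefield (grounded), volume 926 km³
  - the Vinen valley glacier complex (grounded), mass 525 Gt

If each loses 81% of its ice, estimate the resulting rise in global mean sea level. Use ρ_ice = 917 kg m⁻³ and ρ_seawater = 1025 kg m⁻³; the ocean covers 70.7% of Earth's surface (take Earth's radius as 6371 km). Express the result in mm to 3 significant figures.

Ravis: 0.81 × 6.39×10^13 m³ × (917/1025) = 4.631×10^13 m³ of water.
Halos: 0.81 × 926 km³ × (917/1025) = 671.0 km³ of water.
Vinen: 0.81 × 525 Gt = 4.252×10^14 kg; dividing by ρ_w = 1025 kg m⁻³ gives 4.149×10^11 m³ of water.
Total added water ≈ 4.739×10^13 m³ over 3.61×10^14 m² → Δh = 0.131 m = 131 mm.

≈ 131 mm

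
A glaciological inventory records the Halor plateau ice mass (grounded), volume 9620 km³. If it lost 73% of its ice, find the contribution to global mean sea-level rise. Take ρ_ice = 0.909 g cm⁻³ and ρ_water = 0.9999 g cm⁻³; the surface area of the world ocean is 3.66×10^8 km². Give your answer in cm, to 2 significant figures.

Halor: 0.73 × 9620 km³ × (909/999.9) = 6384 km³ of water.
Spread over 3.66×10^14 m² of ocean, Δh = 6.384×10^12 / 3.66×10^14 = 0.0174 m = 1.7 cm.

≈ 1.7 cm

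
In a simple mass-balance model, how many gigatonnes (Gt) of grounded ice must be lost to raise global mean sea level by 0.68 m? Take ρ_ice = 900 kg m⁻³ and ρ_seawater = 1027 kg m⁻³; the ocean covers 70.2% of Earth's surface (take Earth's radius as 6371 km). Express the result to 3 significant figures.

≈ 2.50×10^5 Gt

Required water volume = Δh × A = 0.68 m × 3.58×10^14 m² = 2.435×10^14 m³.
ρ_w = 1027 kg m⁻³, so the mass of water = 2.435×10^14 m³ × 1027 kg m⁻³ = 2.501×10^17 kg = 2.50×10^5 Gt (and the same mass of ice, by conservation).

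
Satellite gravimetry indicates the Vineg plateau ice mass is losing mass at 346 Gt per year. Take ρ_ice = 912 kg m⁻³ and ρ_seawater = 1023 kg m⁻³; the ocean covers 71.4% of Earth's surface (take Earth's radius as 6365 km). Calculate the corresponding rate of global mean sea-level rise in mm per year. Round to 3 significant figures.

≈ 0.930 mm/yr

ρ_w = 1023 kg m⁻³. Annual water volume added = 346 Gt / ρ_w = 3.460×10^14 kg / 1023 kg m⁻³ = 3.382×10^11 m³.
Δh per year = 3.382×10^11 / 3.64×10^14 = 9.30×10^-4 m = 0.930 mm.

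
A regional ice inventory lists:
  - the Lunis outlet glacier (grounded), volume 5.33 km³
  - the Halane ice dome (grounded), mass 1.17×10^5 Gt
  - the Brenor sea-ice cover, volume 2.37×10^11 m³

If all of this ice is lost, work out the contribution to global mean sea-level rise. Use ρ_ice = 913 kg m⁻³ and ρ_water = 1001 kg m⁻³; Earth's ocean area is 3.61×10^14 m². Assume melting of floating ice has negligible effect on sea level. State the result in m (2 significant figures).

≈ 0.32 m

Lunis: 5.33 km³ × (913/1001) = 4.861 km³ of water.
Halane: 1.17×10^5 Gt = 1.170×10^17 kg; dividing by ρ_w = 1001 kg m⁻³ gives 1.169×10^14 m³ of water.
The Brenor sea-ice cover is floating and already displaces its own weight of water, so its melt adds essentially nothing to sea level.
Total added water ≈ 1.169×10^14 m³ over 3.61×10^14 m² → Δh = 0.324 m.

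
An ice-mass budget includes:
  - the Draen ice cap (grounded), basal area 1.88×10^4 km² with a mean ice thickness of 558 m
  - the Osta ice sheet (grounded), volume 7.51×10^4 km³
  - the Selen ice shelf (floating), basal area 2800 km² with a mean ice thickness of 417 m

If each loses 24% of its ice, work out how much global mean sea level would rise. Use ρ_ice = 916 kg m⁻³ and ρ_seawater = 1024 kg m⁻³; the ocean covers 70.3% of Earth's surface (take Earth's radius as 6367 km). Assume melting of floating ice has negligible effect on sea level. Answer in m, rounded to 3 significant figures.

≈ 0.0513 m

Draen: ice volume = 1.88×10^4 km² × 558 m = 1.049×10^4 km³; 0.24 × 1.049×10^4 × (916/1024) = 2252 km³ of water.
Osta: 0.24 × 7.51×10^4 km³ × (916/1024) = 1.612×10^4 km³ of water.
The Selen ice shelf is floating and already displaces its own weight of water, so its melt adds essentially nothing to sea level.
Total added water ≈ 1.838×10^13 m³ over 3.58×10^14 m² → Δh = 0.0513 m.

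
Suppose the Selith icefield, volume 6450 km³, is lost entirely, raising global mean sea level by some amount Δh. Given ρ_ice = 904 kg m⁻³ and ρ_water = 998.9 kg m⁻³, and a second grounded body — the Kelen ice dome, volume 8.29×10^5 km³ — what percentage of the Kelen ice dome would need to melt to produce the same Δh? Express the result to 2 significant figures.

≈ 0.78 %

Equal sea-level rise means equal mass of meltwater, i.e. equal mass of ice lost.
Ice mass of Selith: 5.831×10^15 kg; ice mass of Kelen: 7.494×10^17 kg.
Fraction required = 5.831×10^15 / 7.494×10^17 = 7.78×10^-3 → 0.78 %.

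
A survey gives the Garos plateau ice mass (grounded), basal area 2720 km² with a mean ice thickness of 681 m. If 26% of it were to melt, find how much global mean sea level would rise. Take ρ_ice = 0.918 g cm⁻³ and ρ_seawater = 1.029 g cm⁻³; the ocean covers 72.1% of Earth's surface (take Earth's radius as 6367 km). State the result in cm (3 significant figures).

Garos: ice volume = 2720 km² × 681 m = 1852 km³; 0.26 × 1852 × (918/1029) = 429.7 km³ of water.
Spread over 3.67×10^14 m² of ocean, Δh = 4.297×10^11 / 3.67×10^14 = 1.17×10^-3 m = 0.117 cm.

≈ 0.117 cm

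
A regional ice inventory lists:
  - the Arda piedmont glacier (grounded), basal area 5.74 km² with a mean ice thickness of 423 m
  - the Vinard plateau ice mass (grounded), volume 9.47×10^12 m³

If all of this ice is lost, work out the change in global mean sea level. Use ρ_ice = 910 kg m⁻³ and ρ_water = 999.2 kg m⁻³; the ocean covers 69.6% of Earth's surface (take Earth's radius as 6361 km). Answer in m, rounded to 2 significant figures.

Arda: ice volume = 5.74 km² × 423 m = 2.428 km³; 2.428 × (910/999.2) = 2.211 km³ of water.
Vinard: 9.47×10^12 m³ × (910/999.2) = 8.625×10^12 m³ of water.
Total added water ≈ 8.627×10^12 m³ over 3.54×10^14 m² → Δh = 0.0244 m.

≈ 0.024 m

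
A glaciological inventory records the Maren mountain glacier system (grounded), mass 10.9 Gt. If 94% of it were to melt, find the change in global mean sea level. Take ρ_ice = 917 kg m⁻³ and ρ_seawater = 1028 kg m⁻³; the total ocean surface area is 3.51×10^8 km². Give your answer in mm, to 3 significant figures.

Maren: 0.94 × 10.9 Gt = 1.025×10^13 kg; dividing by ρ_w = 1028 kg m⁻³ gives 9.967×10^9 m³ of water.
Spread over 3.51×10^14 m² of ocean, Δh = 9.967×10^9 / 3.51×10^14 = 2.84×10^-5 m = 0.0284 mm.

≈ 0.0284 mm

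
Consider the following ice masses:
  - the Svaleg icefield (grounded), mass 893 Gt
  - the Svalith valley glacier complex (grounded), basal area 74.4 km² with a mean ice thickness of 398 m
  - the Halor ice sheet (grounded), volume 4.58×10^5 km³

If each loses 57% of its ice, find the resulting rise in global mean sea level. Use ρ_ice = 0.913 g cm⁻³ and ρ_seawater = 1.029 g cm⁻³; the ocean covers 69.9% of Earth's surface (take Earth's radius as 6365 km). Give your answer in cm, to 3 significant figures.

≈ 65.2 cm

Svaleg: 0.57 × 893 Gt = 5.090×10^14 kg; dividing by ρ_w = 1.029 g cm⁻³ = 1029 kg m⁻³ gives 4.947×10^11 m³ of water.
Svalith: ice volume = 74.4 km² × 398 m = 29.61 km³; 0.57 × 29.61 × (913/1029) = 14.98 km³ of water.
Halor: 0.57 × 4.58×10^5 km³ × (913/1029) = 2.316×10^5 km³ of water.
Total added water ≈ 2.321×10^14 m³ over 3.56×10^14 m² → Δh = 0.652 m = 65.2 cm.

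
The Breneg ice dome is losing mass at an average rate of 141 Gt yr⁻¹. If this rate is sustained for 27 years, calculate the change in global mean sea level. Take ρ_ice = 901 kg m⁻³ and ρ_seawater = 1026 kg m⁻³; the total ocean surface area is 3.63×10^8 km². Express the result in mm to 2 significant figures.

Total mass lost = 141 Gt/yr × 27 yr = 3807 Gt = 3.807×10^15 kg.
ρ_w = 1026 kg m⁻³, so water volume = 3.807×10^15 / 1026 = 3.711×10^12 m³.
Δh = 3.711×10^12 / 3.63×10^14 = 0.0102 m = 10 mm.

≈ 10 mm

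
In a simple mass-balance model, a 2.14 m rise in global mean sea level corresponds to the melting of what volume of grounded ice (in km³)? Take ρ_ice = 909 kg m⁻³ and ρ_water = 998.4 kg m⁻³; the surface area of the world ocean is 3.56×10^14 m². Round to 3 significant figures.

≈ 8.37×10^5 km³

Required water volume = Δh × A = 2.14 m × 3.56×10^14 m² = 7.618×10^14 m³ = 7.618×10^5 km³.
Ice volume = water volume × ρ_w/ρ_ice = 7.618×10^5 × 998.4/909 = 8.37×10^5 km³.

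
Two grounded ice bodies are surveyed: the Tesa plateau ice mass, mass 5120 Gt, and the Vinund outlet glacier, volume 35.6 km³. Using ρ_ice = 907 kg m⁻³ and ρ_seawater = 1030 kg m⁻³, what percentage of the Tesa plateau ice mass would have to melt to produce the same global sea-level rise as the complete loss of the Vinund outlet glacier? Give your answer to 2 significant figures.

Equal sea-level rise means equal mass of meltwater, i.e. equal mass of ice lost.
Ice mass of Vinund: 3.229×10^13 kg; ice mass of Tesa: 5.120×10^15 kg.
Fraction required = 3.229×10^13 / 5.120×10^15 = 6.31×10^-3 → 0.63 %.

≈ 0.63 %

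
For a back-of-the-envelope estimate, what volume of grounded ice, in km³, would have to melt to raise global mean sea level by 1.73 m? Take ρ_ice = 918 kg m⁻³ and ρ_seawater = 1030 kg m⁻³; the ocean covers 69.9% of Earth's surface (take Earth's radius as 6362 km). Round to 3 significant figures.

Required water volume = Δh × A = 1.73 m × 3.56×10^14 m² = 6.151×10^14 m³ = 6.151×10^5 km³.
Ice volume = water volume × ρ_w/ρ_ice = 6.151×10^5 × 1030/918 = 6.90×10^5 km³.

≈ 6.90×10^5 km³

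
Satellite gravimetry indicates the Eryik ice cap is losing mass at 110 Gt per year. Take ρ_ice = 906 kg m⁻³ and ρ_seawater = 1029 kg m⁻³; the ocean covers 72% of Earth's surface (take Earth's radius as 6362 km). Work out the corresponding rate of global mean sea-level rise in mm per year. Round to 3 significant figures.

≈ 0.292 mm/yr

ρ_w = 1029 kg m⁻³. Annual water volume added = 110 Gt / ρ_w = 1.100×10^14 kg / 1029 kg m⁻³ = 1.069×10^11 m³.
Δh per year = 1.069×10^11 / 3.66×10^14 = 2.92×10^-4 m = 0.292 mm.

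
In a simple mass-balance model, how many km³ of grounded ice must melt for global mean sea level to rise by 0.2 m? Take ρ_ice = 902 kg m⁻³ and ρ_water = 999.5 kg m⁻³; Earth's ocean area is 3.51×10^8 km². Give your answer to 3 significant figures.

Required water volume = Δh × A = 0.2 m × 3.51×10^14 m² = 7.020×10^13 m³ = 7.020×10^4 km³.
Ice volume = water volume × ρ_w/ρ_ice = 7.020×10^4 × 999.5/902 = 7.78×10^4 km³.

≈ 7.78×10^4 km³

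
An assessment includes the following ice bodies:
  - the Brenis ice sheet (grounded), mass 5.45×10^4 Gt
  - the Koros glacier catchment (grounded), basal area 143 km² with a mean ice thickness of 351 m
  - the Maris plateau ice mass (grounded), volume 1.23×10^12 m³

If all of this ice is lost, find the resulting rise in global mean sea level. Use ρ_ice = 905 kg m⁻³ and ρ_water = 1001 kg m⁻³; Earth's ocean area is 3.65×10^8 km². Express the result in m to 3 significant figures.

Brenis: 5.45×10^4 Gt = 5.450×10^16 kg; dividing by ρ_w = 1001 kg m⁻³ gives 5.445×10^13 m³ of water.
Koros: ice volume = 143 km² × 351 m = 50.19 km³; 50.19 × (905/1001) = 45.38 km³ of water.
Maris: 1.23×10^12 m³ × (905/1001) = 1.112×10^12 m³ of water.
Total added water ≈ 5.560×10^13 m³ over 3.65×10^14 m² → Δh = 0.152 m.

≈ 0.152 m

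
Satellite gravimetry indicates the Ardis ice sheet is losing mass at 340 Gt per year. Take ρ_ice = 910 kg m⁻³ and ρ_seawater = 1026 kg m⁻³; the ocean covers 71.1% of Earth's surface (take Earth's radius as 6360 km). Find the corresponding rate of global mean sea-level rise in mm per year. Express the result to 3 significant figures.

≈ 0.917 mm/yr

ρ_w = 1026 kg m⁻³. Annual water volume added = 340 Gt / ρ_w = 3.400×10^14 kg / 1026 kg m⁻³ = 3.314×10^11 m³.
Δh per year = 3.314×10^11 / 3.61×10^14 = 9.17×10^-4 m = 0.917 mm.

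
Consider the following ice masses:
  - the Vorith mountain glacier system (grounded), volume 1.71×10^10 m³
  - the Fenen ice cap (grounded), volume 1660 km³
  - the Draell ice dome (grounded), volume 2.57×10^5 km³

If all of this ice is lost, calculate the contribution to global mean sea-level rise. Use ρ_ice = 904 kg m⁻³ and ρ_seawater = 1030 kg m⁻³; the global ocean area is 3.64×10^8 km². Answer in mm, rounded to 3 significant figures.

≈ 624 mm

Vorith: 1.71×10^10 m³ × (904/1030) = 1.501×10^10 m³ of water.
Fenen: 1660 km³ × (904/1030) = 1457 km³ of water.
Draell: 2.57×10^5 km³ × (904/1030) = 2.256×10^5 km³ of water.
Total added water ≈ 2.270×10^14 m³ over 3.64×10^14 m² → Δh = 0.624 m = 624 mm.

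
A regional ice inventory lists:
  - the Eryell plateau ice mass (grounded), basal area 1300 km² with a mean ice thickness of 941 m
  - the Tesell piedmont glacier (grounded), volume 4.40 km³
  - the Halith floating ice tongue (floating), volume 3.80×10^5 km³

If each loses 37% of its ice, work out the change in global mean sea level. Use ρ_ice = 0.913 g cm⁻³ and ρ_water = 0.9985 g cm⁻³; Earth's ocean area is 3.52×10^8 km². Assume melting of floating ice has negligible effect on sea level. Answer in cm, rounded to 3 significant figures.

Eryell: ice volume = 1300 km² × 941 m = 1223 km³; 0.37 × 1223 × (913/998.5) = 413.9 km³ of water.
Tesell: 0.37 × 4.40 km³ × (913/998.5) = 1.489 km³ of water.
The Halith floating ice tongue is floating and already displaces its own weight of water, so its melt adds essentially nothing to sea level.
Total added water ≈ 4.154×10^11 m³ over 3.52×10^14 m² → Δh = 1.18×10^-3 m = 0.118 cm.

≈ 0.118 cm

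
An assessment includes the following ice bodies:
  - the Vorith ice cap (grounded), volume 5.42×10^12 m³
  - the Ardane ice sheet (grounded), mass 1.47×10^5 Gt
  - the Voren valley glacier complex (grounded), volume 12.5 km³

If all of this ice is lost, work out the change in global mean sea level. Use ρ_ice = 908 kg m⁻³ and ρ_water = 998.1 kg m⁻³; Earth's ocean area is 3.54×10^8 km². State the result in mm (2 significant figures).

≈ 430 mm

Vorith: 5.42×10^12 m³ × (908/998.1) = 4.931×10^12 m³ of water.
Ardane: 1.47×10^5 Gt = 1.470×10^17 kg; dividing by ρ_w = 998.1 kg m⁻³ gives 1.473×10^14 m³ of water.
Voren: 12.5 km³ × (908/998.1) = 11.37 km³ of water.
Total added water ≈ 1.522×10^14 m³ over 3.54×10^14 m² → Δh = 0.430 m = 430 mm.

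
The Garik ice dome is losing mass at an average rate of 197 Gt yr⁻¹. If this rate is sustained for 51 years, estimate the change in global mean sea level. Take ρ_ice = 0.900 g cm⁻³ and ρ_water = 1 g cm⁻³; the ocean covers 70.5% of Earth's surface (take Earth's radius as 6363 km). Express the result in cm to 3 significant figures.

≈ 2.80 cm

Total mass lost = 197 Gt/yr × 51 yr = 1.005×10^4 Gt = 1.005×10^16 kg.
ρ_w = 1 g cm⁻³ = 1000 kg m⁻³, so water volume = 1.005×10^16 / 1000 = 1.005×10^13 m³.
Δh = 1.005×10^13 / 3.59×10^14 = 0.0280 m = 2.80 cm.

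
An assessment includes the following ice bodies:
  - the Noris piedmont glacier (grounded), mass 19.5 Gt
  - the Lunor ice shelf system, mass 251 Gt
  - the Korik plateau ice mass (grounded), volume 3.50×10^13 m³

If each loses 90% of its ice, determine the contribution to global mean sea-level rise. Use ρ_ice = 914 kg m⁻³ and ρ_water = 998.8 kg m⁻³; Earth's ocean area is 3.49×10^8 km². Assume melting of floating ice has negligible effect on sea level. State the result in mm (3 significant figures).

≈ 82.6 mm

Noris: 0.9 × 19.5 Gt = 1.755×10^13 kg; dividing by ρ_w = 998.8 kg m⁻³ gives 1.757×10^10 m³ of water.
The Lunor ice shelf system is floating and already displaces its own weight of water, so its melt adds essentially nothing to sea level.
Korik: 0.9 × 3.50×10^13 m³ × (914/998.8) = 2.883×10^13 m³ of water.
Total added water ≈ 2.884×10^13 m³ over 3.49×10^14 m² → Δh = 0.0826 m = 82.6 mm.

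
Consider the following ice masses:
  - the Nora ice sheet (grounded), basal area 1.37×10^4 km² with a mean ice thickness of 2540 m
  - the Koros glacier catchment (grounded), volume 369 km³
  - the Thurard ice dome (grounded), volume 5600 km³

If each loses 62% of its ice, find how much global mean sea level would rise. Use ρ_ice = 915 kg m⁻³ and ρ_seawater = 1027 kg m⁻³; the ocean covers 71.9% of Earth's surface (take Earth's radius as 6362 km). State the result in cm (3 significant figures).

Nora: ice volume = 1.37×10^4 km² × 2540 m = 3.480×10^4 km³; 0.62 × 3.480×10^4 × (915/1027) = 1.922×10^4 km³ of water.
Koros: 0.62 × 369 km³ × (915/1027) = 203.8 km³ of water.
Thurard: 0.62 × 5600 km³ × (915/1027) = 3093 km³ of water.
Total added water ≈ 2.252×10^13 m³ over 3.66×10^14 m² → Δh = 0.0616 m = 6.16 cm.

≈ 6.16 cm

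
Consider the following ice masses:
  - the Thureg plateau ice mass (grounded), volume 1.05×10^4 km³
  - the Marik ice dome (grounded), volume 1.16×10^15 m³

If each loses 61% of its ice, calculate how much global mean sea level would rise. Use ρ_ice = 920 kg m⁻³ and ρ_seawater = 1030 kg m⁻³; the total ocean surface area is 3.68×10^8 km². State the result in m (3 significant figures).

Thureg: 0.61 × 1.05×10^4 km³ × (920/1030) = 5721 km³ of water.
Marik: 0.61 × 1.16×10^15 m³ × (920/1030) = 6.320×10^14 m³ of water.
Total added water ≈ 6.378×10^14 m³ over 3.68×10^14 m² → Δh = 1.73 m.

≈ 1.73 m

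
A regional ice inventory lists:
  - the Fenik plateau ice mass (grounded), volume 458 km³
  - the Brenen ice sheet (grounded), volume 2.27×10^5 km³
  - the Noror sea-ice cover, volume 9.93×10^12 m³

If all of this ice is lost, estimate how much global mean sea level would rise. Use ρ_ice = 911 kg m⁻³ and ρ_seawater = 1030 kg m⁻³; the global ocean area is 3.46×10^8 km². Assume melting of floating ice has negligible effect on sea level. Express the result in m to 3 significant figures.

Fenik: 458 km³ × (911/1030) = 405.1 km³ of water.
Brenen: 2.27×10^5 km³ × (911/1030) = 2.008×10^5 km³ of water.
The Noror sea-ice cover is floating and already displaces its own weight of water, so its melt adds essentially nothing to sea level.
Total added water ≈ 2.012×10^14 m³ over 3.46×10^14 m² → Δh = 0.581 m.

≈ 0.581 m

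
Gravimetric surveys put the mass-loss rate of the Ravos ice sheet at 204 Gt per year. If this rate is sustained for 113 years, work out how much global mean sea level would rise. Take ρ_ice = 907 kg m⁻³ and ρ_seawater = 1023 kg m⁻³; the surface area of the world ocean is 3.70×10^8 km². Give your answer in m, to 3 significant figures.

Total mass lost = 204 Gt/yr × 113 yr = 2.305×10^4 Gt = 2.305×10^16 kg.
ρ_w = 1023 kg m⁻³, so water volume = 2.305×10^16 / 1023 = 2.253×10^13 m³.
Δh = 2.253×10^13 / 3.70×10^14 = 0.0609 m.

≈ 0.0609 m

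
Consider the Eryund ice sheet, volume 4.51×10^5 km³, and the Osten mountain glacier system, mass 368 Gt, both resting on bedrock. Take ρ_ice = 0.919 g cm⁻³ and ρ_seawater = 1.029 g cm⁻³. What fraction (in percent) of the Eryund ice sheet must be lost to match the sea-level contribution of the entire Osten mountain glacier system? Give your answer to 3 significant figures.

≈ 0.0888 %

Equal sea-level rise means equal mass of meltwater, i.e. equal mass of ice lost.
Ice mass of Osten: 3.680×10^14 kg; ice mass of Eryund: 4.145×10^17 kg.
Fraction required = 3.680×10^14 / 4.145×10^17 = 8.88×10^-4 → 0.0888 %.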